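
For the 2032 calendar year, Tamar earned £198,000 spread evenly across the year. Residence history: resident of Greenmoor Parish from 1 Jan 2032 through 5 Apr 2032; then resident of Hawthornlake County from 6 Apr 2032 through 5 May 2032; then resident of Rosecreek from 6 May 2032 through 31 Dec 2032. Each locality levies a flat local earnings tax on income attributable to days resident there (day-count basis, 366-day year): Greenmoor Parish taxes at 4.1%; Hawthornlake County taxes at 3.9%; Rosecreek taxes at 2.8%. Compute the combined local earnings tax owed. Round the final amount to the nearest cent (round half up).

Greenmoor Parish, 1 Jan – 5 Apr 2032: 96 days → £198,000 × 4.1% × 96/366 = £2,129.3115
Hawthornlake County, 6 Apr – 5 May 2032: 30 days → £198,000 × 3.9% × 30/366 = £632.9508
Rosecreek, 6 May – 31 Dec 2032: 240 days → £198,000 × 2.8% × 240/366 = £3,635.4098
Total = £6,397.6721

£6,397.67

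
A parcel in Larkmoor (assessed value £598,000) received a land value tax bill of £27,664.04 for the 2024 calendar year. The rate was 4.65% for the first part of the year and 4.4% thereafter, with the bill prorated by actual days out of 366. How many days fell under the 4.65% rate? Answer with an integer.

Let d = days at the first rate; then 366 − d days at the second rate.
£598,000 × [4.65%·d + 4.4%·(366−d)] / 366 = £27,664.04
Solving gives d = 331, so the new rate took effect on 27 Nov 2024.

331 days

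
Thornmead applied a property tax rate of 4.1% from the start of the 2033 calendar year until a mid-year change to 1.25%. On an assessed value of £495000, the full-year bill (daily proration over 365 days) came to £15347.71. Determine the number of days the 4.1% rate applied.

Let d = days at the first rate; then 365 − d days at the second rate.
£495000 × [4.1%·d + 1.25%·(365−d)] / 365 = £15347.71
Solving gives d = 237, so the new rate took effect on 26 Aug 2033.

237 days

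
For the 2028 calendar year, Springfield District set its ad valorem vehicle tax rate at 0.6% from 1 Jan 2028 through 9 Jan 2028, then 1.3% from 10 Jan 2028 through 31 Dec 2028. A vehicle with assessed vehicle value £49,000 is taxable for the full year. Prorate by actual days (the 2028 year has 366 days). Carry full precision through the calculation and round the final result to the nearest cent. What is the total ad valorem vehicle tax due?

1 Jan – 9 Jan 2028: 9 days at 0.6% → £49,000 × 0.6% × 9/366 = £7.2295
10 Jan – 31 Dec 2028: 357 days at 1.3% → £49,000 × 1.3% × 357/366 = £621.3361
Total = £628.5656

£628.57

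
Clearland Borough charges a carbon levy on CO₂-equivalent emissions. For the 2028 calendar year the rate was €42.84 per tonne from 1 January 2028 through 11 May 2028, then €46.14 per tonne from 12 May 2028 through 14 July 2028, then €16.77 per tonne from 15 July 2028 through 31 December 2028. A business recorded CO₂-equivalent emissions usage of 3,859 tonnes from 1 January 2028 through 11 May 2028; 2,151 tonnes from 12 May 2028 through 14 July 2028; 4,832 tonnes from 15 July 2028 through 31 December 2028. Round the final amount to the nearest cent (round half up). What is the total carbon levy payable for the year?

1 January – 11 May 2028: 3,859 tonnes at €42.84/tonne → €165,319.56
12 May – 14 July 2028: 2,151 tonnes at €46.14/tonne → €99,247.14
15 July – 31 December 2028: 4,832 tonnes at €16.77/tonne → €81,032.64

€345,599.34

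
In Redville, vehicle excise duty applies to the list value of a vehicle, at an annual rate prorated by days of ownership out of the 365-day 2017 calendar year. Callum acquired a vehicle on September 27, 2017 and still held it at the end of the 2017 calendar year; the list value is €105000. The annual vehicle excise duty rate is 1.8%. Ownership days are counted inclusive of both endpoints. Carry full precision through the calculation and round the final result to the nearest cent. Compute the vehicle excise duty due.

€497.10

Days held (September 27 – December 31, 2017): 96 out of 365
Tax = €105000 × 1.8% × 96/365 = €497.0959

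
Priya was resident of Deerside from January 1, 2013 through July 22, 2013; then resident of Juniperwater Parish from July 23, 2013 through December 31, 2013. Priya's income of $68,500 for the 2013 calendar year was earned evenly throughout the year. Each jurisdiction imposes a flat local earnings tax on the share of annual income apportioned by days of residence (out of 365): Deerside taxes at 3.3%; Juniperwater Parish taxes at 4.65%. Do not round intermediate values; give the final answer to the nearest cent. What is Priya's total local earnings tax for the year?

Deerside, January 1 – July 22, 2013: 203 days → $68,500 × 3.3% × 203/365 = $1,257.2096
Juniperwater Parish, July 23 – December 31, 2013: 162 days → $68,500 × 4.65% × 162/365 = $1,413.7274
Total = $2,670.9370

$2,670.94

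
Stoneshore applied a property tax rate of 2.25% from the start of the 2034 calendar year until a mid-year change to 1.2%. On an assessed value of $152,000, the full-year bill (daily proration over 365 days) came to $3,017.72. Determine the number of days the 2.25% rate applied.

273 days

Let d = days at the first rate; then 365 − d days at the second rate.
$152,000 × [2.25%·d + 1.2%·(365−d)] / 365 = $3,017.72
Solving gives d = 273, so the new rate took effect on 1 October 2034.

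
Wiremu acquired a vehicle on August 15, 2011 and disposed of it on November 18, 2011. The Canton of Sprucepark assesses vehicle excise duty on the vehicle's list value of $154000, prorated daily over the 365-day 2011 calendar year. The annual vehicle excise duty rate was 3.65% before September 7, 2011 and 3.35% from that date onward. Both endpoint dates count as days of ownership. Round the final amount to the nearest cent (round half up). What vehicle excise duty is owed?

August 15 – September 6, 2011: 23 days at 3.65% → $154000 × 3.65% × 23/365 = $354.2000
September 7 – November 18, 2011: 73 days at 3.35% → $154000 × 3.35% × 73/365 = $1031.8000
Total = $1386.0000

$1386.00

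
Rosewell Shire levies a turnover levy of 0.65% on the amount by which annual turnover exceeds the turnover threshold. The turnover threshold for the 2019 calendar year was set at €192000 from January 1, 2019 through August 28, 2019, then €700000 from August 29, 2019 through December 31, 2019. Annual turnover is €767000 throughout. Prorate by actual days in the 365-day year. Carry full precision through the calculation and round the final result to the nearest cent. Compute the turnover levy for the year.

January 1 – August 28, 2019: 240 days, exemption €192000 → (€767000 − €192000) × 0.65% × 240/365 = €2457.5342
August 29 – December 31, 2019: 125 days, exemption €700000 → (€767000 − €700000) × 0.65% × 125/365 = €149.1438
Total = €2606.6781

€2606.68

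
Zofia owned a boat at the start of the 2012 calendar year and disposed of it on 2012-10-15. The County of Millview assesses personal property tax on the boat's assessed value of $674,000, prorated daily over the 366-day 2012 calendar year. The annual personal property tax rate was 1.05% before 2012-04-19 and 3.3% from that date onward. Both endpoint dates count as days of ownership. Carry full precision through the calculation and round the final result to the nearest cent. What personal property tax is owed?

2012-01-01 to 2012-04-18: 109 days at 1.05% → $674,000 × 1.05% × 109/366 = $2,107.6311
2012-04-19 to 2012-10-15: 180 days at 3.3% → $674,000 × 3.3% × 180/366 = $10,938.6885
Total = $13,046.3197

$13,046.32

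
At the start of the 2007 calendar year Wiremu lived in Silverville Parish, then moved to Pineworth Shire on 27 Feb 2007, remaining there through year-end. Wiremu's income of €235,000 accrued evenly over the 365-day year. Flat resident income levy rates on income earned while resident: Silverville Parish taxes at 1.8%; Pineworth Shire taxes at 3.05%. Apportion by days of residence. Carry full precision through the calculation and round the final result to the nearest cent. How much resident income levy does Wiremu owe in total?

€6,708.77

Silverville Parish, 1 Jan – 26 Feb 2007: 57 days → €235,000 × 1.8% × 57/365 = €660.5753
Pineworth Shire, 27 Feb – 31 Dec 2007: 308 days → €235,000 × 3.05% × 308/365 = €6,048.1918
Total = €6,708.7671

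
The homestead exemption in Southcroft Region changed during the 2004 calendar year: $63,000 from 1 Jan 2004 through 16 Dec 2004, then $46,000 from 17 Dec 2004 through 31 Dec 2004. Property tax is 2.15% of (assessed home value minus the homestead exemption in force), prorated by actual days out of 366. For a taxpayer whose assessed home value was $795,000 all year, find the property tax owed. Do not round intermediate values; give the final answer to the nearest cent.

$15,752.98

1 Jan – 16 Dec 2004: 351 days, exemption $63,000 → ($795,000 − $63,000) × 2.15% × 351/366 = $15,093.0000
17 Dec – 31 Dec 2004: 15 days, exemption $46,000 → ($795,000 − $46,000) × 2.15% × 15/366 = $659.9795
Total = $15,752.9795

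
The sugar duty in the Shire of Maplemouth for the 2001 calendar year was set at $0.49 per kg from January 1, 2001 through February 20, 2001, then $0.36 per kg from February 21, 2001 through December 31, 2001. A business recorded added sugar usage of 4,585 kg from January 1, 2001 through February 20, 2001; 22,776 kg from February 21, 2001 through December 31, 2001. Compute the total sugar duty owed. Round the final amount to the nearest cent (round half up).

January 1 – February 20, 2001: 4,585 kg at $0.49/kg → $2246.65
February 21 – December 31, 2001: 22,776 kg at $0.36/kg → $8199.36

$10446.01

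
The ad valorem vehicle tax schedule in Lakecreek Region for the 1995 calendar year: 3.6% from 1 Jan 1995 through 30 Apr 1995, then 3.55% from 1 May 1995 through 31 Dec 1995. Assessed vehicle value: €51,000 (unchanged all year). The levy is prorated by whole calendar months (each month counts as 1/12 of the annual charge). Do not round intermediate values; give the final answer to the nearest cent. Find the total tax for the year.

€1,819.00

1 Jan – 30 Apr 1995: 4 months at 3.6% → €51,000 × 3.6% × 4/12 = €612.0000
1 May – 31 Dec 1995: 8 months at 3.55% → €51,000 × 3.55% × 8/12 = €1,207.0000
Total = €1,819.0000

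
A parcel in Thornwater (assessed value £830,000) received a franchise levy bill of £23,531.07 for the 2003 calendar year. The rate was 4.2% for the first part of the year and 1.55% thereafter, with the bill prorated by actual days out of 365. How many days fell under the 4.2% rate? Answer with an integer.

177 days

Let d = days at the first rate; then 365 − d days at the second rate.
£830,000 × [4.2%·d + 1.55%·(365−d)] / 365 = £23,531.07
Solving gives d = 177, so the new rate took effect on June 27, 2003.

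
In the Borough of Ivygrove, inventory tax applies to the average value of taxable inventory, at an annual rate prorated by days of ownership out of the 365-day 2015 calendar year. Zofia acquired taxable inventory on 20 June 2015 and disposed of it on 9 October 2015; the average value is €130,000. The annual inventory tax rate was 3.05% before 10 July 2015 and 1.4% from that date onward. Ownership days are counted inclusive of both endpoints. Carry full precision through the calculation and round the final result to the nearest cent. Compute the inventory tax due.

20 June – 9 July 2015: 20 days at 3.05% → €130,000 × 3.05% × 20/365 = €217.2603
10 July – 9 October 2015: 92 days at 1.4% → €130,000 × 1.4% × 92/365 = €458.7397
Total = €676.0000

€676.00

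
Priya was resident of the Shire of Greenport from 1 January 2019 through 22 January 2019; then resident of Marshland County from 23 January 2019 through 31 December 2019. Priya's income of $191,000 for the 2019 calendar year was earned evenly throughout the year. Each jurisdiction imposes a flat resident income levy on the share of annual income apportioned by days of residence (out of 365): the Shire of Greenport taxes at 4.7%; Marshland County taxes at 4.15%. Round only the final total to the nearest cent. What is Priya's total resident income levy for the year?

The Shire of Greenport, 1 January – 22 January 2019: 22 days → $191,000 × 4.7% × 22/365 = $541.0795
Marshland County, 23 January – 31 December 2019: 343 days → $191,000 × 4.15% × 343/365 = $7,448.7384
Total = $7,989.8178

$7,989.82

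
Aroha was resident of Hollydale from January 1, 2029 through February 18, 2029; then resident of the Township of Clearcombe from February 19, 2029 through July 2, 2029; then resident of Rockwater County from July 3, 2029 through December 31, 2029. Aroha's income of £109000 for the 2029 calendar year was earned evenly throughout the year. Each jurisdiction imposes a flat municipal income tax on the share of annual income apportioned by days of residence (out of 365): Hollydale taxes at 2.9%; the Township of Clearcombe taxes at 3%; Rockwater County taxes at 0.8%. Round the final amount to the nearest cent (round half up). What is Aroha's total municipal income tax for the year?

£2059.65

Hollydale, January 1 – February 18, 2029: 49 days → £109000 × 2.9% × 49/365 = £424.3534
The Township of Clearcombe, February 19 – July 2, 2029: 134 days → £109000 × 3% × 134/365 = £1200.4932
Rockwater County, July 3 – December 31, 2029: 182 days → £109000 × 0.8% × 182/365 = £434.8055
Total = £2059.6521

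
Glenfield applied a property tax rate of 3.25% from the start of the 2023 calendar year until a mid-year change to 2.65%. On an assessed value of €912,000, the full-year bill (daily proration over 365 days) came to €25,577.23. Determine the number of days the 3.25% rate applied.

Let d = days at the first rate; then 365 − d days at the second rate.
€912,000 × [3.25%·d + 2.65%·(365−d)] / 365 = €25,577.23
Solving gives d = 94, so the new rate took effect on 5 April 2023.

94 days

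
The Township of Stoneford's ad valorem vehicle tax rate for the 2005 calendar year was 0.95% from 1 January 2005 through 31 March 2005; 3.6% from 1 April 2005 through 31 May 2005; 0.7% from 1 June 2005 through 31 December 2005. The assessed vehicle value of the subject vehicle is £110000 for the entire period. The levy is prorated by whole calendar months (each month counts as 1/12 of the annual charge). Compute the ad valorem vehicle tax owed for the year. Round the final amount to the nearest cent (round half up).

1 January – 31 March 2005: 3 months at 0.95% → £110000 × 0.95% × 3/12 = £261.2500
1 April – 31 May 2005: 2 months at 3.6% → £110000 × 3.6% × 2/12 = £660.0000
1 June – 31 December 2005: 7 months at 0.7% → £110000 × 0.7% × 7/12 = £449.1667
Total = £1370.4167

£1370.42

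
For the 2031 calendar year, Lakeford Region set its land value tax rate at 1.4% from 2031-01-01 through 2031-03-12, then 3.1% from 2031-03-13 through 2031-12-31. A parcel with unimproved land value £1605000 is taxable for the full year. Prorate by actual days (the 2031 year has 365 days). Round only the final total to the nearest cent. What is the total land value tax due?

2031-01-01 to 2031-03-12: 71 days at 1.4% → £1605000 × 1.4% × 71/365 = £4370.8767
2031-03-13 to 2031-12-31: 294 days at 3.1% → £1605000 × 3.1% × 294/365 = £40076.6301
Total = £44447.5068

£44447.51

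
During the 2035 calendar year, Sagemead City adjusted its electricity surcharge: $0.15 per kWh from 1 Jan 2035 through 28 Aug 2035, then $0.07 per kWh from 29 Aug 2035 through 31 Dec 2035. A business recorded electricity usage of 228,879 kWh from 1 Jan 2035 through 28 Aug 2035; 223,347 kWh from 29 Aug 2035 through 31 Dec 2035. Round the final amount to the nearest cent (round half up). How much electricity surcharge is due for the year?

$49,966.14

1 Jan – 28 Aug 2035: 228,879 kWh at $0.15/kWh → $34,331.85
29 Aug – 31 Dec 2035: 223,347 kWh at $0.07/kWh → $15,634.29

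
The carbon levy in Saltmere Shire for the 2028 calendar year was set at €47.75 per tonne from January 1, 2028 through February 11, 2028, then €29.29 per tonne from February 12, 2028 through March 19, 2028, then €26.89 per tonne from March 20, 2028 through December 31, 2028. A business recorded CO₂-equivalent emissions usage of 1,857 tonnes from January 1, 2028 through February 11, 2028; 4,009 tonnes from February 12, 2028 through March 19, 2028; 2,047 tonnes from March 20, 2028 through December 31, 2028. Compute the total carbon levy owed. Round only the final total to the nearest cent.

January 1 – February 11, 2028: 1,857 tonnes at €47.75/tonne → €88,671.75
February 12 – March 19, 2028: 4,009 tonnes at €29.29/tonne → €117,423.61
March 20 – December 31, 2028: 2,047 tonnes at €26.89/tonne → €55,043.83

€261,139.19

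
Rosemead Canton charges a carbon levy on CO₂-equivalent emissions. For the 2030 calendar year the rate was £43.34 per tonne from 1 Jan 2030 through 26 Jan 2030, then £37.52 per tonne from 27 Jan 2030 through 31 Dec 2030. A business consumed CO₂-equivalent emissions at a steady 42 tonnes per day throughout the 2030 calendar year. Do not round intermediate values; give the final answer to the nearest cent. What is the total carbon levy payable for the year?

1 Jan – 26 Jan 2030: 26 days × 42 tonnes/day = 1,092 tonnes at £43.34/tonne → £47,327.28
27 Jan – 31 Dec 2030: 339 days × 42 tonnes/day = 14,238 tonnes at £37.52/tonne → £534,209.76

£581,537.04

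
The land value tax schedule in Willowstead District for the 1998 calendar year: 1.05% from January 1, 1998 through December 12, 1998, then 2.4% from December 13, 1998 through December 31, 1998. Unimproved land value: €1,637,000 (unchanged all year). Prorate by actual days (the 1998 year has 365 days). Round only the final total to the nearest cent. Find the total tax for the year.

€18,338.88

January 1 – December 12, 1998: 346 days at 1.05% → €1,637,000 × 1.05% × 346/365 = €16,293.7562
December 13 – December 31, 1998: 19 days at 2.4% → €1,637,000 × 2.4% × 19/365 = €2,045.1288
Total = €18,338.8849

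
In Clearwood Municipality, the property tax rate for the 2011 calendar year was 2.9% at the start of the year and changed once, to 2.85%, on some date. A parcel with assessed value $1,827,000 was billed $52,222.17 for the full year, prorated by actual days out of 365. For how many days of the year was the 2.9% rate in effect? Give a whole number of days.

Let d = days at the first rate; then 365 − d days at the second rate.
$1,827,000 × [2.9%·d + 2.85%·(365−d)] / 365 = $52,222.17
Solving gives d = 61, so the new rate took effect on 3 March 2011.

61 days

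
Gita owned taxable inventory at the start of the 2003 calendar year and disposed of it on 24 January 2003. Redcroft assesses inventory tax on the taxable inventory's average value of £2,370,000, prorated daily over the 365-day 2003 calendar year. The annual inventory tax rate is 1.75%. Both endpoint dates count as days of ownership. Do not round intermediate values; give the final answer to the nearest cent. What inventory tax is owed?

Days held (1 January – 24 January 2003): 24 out of 365
Tax = £2,370,000 × 1.75% × 24/365 = £2,727.1233

£2,727.12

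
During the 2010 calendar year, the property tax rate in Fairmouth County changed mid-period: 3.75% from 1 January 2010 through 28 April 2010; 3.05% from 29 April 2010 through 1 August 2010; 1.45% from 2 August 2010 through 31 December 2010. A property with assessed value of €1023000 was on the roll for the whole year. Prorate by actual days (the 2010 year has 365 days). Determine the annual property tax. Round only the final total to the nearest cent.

€26700.30

1 January – 28 April 2010: 118 days at 3.75% → €1023000 × 3.75% × 118/365 = €12402.1233
29 April – 1 August 2010: 95 days at 3.05% → €1023000 × 3.05% × 95/365 = €8120.9384
2 August – 31 December 2010: 152 days at 1.45% → €1023000 × 1.45% × 152/365 = €6177.2384
Total = €26700.3000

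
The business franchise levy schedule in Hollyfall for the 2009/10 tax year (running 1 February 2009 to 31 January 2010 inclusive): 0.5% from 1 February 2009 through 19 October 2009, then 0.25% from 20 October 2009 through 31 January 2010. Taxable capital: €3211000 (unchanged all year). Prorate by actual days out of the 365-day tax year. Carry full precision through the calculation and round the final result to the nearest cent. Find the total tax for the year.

1 February – 19 October 2009: 261 days at 0.5% → €3211000 × 0.5% × 261/365 = €11480.4247
20 October 2009 – 31 January 2010: 104 days at 0.25% → €3211000 × 0.25% × 104/365 = €2287.2877
Total = €13767.7123

€13767.71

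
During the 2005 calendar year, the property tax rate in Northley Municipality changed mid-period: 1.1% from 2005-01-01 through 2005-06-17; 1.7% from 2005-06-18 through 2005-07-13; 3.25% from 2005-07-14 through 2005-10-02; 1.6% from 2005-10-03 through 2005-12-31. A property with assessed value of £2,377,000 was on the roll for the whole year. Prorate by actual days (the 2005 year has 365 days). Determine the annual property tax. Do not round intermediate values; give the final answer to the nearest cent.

2005-01-01 to 2005-06-17: 168 days at 1.1% → £2,377,000 × 1.1% × 168/365 = £12,034.7836
2005-06-18 to 2005-07-13: 26 days at 1.7% → £2,377,000 × 1.7% × 26/365 = £2,878.4493
2005-07-14 to 2005-10-02: 81 days at 3.25% → £2,377,000 × 3.25% × 81/365 = £17,143.7055
2005-10-03 to 2005-12-31: 90 days at 1.6% → £2,377,000 × 1.6% × 90/365 = £9,377.7534
Total = £41,434.6918

£41,434.69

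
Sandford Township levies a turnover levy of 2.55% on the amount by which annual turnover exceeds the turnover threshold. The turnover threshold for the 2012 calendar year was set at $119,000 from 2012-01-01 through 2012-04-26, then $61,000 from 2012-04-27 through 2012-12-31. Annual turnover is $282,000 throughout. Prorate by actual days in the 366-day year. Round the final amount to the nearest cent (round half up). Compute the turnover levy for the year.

2012-01-01 to 2012-04-26: 117 days, exemption $119,000 → ($282,000 − $119,000) × 2.55% × 117/366 = $1,328.7172
2012-04-27 to 2012-12-31: 249 days, exemption $61,000 → ($282,000 − $61,000) × 2.55% × 249/366 = $3,833.9877
Total = $5,162.7049

$5,162.70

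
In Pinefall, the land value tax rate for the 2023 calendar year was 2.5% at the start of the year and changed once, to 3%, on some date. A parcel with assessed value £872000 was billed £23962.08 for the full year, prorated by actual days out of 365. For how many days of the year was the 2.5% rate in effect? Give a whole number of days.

Let d = days at the first rate; then 365 − d days at the second rate.
£872000 × [2.5%·d + 3%·(365−d)] / 365 = £23962.08
Solving gives d = 184, so the new rate took effect on July 4, 2023.

184 days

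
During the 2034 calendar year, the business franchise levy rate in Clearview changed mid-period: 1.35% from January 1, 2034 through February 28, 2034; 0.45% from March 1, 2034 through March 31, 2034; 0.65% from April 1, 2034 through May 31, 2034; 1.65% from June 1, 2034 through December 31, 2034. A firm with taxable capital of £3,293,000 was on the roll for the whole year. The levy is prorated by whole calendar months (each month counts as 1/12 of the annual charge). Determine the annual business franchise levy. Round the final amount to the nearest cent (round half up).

January 1 – February 28, 2034: 2 months at 1.35% → £3,293,000 × 1.35% × 2/12 = £7,409.2500
March 1 – March 31, 2034: 1 month at 0.45% → £3,293,000 × 0.45% × 1/12 = £1,234.8750
April 1 – May 31, 2034: 2 months at 0.65% → £3,293,000 × 0.65% × 2/12 = £3,567.4167
June 1 – December 31, 2034: 7 months at 1.65% → £3,293,000 × 1.65% × 7/12 = £31,695.1250
Total = £43,906.6667

£43,906.67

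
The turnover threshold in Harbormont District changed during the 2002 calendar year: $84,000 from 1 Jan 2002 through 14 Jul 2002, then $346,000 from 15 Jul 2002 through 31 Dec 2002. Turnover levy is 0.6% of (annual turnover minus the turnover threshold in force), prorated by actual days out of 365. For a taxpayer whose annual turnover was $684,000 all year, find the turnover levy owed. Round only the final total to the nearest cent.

1 Jan – 14 Jul 2002: 195 days, exemption $84,000 → ($684,000 − $84,000) × 0.6% × 195/365 = $1,923.2877
15 Jul – 31 Dec 2002: 170 days, exemption $346,000 → ($684,000 − $346,000) × 0.6% × 170/365 = $944.5479
Total = $2,867.8356

$2,867.84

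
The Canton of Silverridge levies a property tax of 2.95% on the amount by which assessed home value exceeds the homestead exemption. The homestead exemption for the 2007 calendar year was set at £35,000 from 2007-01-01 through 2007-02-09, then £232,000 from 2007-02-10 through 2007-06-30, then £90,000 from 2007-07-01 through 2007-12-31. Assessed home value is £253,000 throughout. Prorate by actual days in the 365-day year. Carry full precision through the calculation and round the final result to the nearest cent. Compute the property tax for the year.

£3,368.09

2007-01-01 to 2007-02-09: 40 days, exemption £35,000 → (£253,000 − £35,000) × 2.95% × 40/365 = £704.7671
2007-02-10 to 2007-06-30: 141 days, exemption £232,000 → (£253,000 − £232,000) × 2.95% × 141/365 = £239.3137
2007-07-01 to 2007-12-31: 184 days, exemption £90,000 → (£253,000 − £90,000) × 2.95% × 184/365 = £2,424.0110
Total = £3,368.0918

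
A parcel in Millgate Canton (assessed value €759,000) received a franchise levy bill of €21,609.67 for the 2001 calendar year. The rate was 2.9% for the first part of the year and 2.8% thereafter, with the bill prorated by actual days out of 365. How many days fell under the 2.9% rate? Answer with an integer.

Let d = days at the first rate; then 365 − d days at the second rate.
€759,000 × [2.9%·d + 2.8%·(365−d)] / 365 = €21,609.67
Solving gives d = 172, so the new rate took effect on June 22, 2001.

172 days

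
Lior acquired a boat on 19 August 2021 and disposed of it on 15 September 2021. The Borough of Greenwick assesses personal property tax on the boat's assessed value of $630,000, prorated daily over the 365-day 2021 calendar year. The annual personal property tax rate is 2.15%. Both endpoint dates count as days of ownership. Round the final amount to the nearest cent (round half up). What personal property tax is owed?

Days held (19 August – 15 September 2021): 28 out of 365
Tax = $630,000 × 2.15% × 28/365 = $1,039.0685

$1,039.07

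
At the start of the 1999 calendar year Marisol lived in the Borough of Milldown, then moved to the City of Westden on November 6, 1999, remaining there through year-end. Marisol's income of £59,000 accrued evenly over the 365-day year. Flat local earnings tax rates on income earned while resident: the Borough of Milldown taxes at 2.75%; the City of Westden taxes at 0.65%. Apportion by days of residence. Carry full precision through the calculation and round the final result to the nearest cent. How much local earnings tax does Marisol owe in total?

The Borough of Milldown, January 1 – November 5, 1999: 309 days → £59,000 × 2.75% × 309/365 = £1,373.5685
The City of Westden, November 6 – December 31, 1999: 56 days → £59,000 × 0.65% × 56/365 = £58.8384
Total = £1,432.4068

£1,432.41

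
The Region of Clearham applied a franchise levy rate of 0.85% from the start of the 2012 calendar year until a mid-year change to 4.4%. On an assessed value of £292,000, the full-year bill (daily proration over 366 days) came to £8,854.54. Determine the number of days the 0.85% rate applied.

141 days

Let d = days at the first rate; then 366 − d days at the second rate.
£292,000 × [0.85%·d + 4.4%·(366−d)] / 366 = £8,854.54
Solving gives d = 141, so the new rate took effect on 21 May 2012.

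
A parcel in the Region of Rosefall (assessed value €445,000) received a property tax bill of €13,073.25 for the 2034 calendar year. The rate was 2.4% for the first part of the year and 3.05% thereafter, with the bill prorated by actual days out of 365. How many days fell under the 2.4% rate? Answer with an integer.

Let d = days at the first rate; then 365 − d days at the second rate.
€445,000 × [2.4%·d + 3.05%·(365−d)] / 365 = €13,073.25
Solving gives d = 63, so the new rate took effect on 5 March 2034.

63 days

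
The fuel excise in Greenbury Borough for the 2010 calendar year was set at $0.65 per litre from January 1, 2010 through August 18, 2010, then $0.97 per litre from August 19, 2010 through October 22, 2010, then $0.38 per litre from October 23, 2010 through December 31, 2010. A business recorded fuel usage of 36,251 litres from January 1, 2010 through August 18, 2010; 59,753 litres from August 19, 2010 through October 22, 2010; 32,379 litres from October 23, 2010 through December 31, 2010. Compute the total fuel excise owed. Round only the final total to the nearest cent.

January 1 – August 18, 2010: 36,251 litres at $0.65/litre → $23563.15
August 19 – October 22, 2010: 59,753 litres at $0.97/litre → $57960.41
October 23 – December 31, 2010: 32,379 litres at $0.38/litre → $12304.02

$93827.58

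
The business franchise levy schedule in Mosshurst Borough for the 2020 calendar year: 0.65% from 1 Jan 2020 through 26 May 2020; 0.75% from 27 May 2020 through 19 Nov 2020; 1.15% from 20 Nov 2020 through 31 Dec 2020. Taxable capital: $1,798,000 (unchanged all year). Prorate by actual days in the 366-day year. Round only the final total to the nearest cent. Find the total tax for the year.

$13,588.16

1 Jan – 26 May 2020: 147 days at 0.65% → $1,798,000 × 0.65% × 147/366 = $4,693.9590
27 May – 19 Nov 2020: 177 days at 0.75% → $1,798,000 × 0.75% × 177/366 = $6,521.4344
20 Nov – 31 Dec 2020: 42 days at 1.15% → $1,798,000 × 1.15% × 42/366 = $2,372.7705
Total = $13,588.1639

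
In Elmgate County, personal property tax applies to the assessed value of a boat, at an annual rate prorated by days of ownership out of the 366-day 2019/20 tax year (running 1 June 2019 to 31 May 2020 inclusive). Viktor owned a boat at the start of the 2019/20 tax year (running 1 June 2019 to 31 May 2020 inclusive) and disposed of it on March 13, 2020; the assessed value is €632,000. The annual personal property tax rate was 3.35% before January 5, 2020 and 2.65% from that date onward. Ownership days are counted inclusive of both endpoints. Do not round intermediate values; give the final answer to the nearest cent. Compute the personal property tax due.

€15,768.05

June 1, 2019 – January 4, 2020: 218 days at 3.35% → €632,000 × 3.35% × 218/366 = €12,610.6448
January 5 – March 13, 2020: 69 days at 2.65% → €632,000 × 2.65% × 69/366 = €3,157.4098
Total = €15,768.0546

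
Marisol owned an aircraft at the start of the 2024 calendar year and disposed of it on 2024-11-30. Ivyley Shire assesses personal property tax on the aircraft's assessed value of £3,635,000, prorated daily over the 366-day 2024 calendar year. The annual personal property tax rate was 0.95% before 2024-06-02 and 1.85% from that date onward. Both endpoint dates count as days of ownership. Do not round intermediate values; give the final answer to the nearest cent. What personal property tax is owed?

2024-01-01 to 2024-06-01: 153 days at 0.95% → £3,635,000 × 0.95% × 153/366 = £14,435.7172
2024-06-02 to 2024-11-30: 182 days at 1.85% → £3,635,000 × 1.85% × 182/366 = £33,440.0137
Total = £47,875.7309

£47,875.73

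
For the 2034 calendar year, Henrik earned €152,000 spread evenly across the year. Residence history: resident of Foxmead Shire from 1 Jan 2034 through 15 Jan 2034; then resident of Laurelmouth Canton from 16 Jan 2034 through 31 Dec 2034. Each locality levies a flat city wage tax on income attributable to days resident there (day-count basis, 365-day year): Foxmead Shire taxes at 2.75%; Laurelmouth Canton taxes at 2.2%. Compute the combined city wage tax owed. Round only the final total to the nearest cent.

€3,378.36

Foxmead Shire, 1 Jan – 15 Jan 2034: 15 days → €152,000 × 2.75% × 15/365 = €171.7808
Laurelmouth Canton, 16 Jan – 31 Dec 2034: 350 days → €152,000 × 2.2% × 350/365 = €3,206.5753
Total = €3,378.3562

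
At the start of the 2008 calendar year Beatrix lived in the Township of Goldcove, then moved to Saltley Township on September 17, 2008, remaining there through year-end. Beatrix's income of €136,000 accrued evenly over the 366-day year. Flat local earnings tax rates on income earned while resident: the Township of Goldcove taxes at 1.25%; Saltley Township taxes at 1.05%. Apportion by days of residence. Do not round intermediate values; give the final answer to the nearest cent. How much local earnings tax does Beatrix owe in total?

The Township of Goldcove, January 1 – September 16, 2008: 260 days → €136,000 × 1.25% × 260/366 = €1,207.6503
Saltley Township, September 17 – December 31, 2008: 106 days → €136,000 × 1.05% × 106/366 = €413.5738
Total = €1,621.2240

€1,621.22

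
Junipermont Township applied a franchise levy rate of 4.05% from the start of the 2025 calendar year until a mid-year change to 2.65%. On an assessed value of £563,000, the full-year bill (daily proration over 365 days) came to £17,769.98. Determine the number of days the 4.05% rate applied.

Let d = days at the first rate; then 365 − d days at the second rate.
£563,000 × [4.05%·d + 2.65%·(365−d)] / 365 = £17,769.98
Solving gives d = 132, so the new rate took effect on 13 May 2025.

132 days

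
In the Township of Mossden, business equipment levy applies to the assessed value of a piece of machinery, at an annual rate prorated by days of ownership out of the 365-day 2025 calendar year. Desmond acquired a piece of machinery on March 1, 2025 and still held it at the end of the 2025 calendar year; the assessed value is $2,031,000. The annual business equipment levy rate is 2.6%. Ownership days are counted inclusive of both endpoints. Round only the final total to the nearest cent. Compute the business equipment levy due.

Days held (March 1 – December 31, 2025): 306 out of 365
Tax = $2,031,000 × 2.6% × 306/365 = $44,270.2356

$44,270.24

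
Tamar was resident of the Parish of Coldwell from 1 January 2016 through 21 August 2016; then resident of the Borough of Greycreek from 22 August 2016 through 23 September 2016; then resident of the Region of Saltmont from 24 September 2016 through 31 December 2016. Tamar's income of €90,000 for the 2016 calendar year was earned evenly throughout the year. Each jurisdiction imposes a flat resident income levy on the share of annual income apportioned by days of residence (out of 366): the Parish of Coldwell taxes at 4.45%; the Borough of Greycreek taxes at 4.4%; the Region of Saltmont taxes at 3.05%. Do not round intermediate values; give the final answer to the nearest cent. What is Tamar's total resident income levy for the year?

€3,660.12

The Parish of Coldwell, 1 January – 21 August 2016: 234 days → €90,000 × 4.45% × 234/366 = €2,560.5738
The Borough of Greycreek, 22 August – 23 September 2016: 33 days → €90,000 × 4.4% × 33/366 = €357.0492
The Region of Saltmont, 24 September – 31 December 2016: 99 days → €90,000 × 3.05% × 99/366 = €742.5000
Total = €3,660.1230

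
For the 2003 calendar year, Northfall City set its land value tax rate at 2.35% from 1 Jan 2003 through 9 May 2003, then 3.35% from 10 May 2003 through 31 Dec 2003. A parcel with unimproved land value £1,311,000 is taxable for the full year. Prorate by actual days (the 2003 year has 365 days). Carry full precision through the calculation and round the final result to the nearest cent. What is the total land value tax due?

1 Jan – 9 May 2003: 129 days at 2.35% → £1,311,000 × 2.35% × 129/365 = £10,888.4836
10 May – 31 Dec 2003: 236 days at 3.35% → £1,311,000 × 3.35% × 236/365 = £28,396.6192
Total = £39,285.1027

£39,285.10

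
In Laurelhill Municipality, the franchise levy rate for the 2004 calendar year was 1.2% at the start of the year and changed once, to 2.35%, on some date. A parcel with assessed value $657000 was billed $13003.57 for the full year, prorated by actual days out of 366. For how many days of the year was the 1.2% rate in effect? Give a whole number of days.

Let d = days at the first rate; then 366 − d days at the second rate.
$657000 × [1.2%·d + 2.35%·(366−d)] / 366 = $13003.57
Solving gives d = 118, so the new rate took effect on 28 April 2004.

118 days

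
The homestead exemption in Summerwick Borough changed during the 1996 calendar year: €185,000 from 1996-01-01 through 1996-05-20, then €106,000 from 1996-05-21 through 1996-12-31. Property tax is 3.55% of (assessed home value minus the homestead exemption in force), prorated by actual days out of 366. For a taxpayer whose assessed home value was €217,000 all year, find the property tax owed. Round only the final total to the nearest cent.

€2,860.08

1996-01-01 to 1996-05-20: 141 days, exemption €185,000 → (€217,000 − €185,000) × 3.55% × 141/366 = €437.6393
1996-05-21 to 1996-12-31: 225 days, exemption €106,000 → (€217,000 − €106,000) × 3.55% × 225/366 = €2,422.4385
Total = €2,860.0779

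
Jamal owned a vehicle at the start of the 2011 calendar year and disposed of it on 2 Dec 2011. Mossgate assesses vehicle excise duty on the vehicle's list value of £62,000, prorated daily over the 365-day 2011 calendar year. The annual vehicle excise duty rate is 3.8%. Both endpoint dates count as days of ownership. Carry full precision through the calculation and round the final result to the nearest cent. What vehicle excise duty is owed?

£2,168.81

Days held (1 Jan – 2 Dec 2011): 336 out of 365
Tax = £62,000 × 3.8% × 336/365 = £2,168.8110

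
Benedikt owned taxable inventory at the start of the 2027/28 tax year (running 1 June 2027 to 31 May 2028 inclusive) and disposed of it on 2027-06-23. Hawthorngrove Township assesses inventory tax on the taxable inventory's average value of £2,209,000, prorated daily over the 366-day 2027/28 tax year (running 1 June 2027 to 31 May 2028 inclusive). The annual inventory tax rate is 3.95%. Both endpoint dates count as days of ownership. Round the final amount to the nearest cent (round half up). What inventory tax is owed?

Days held (2027-06-01 to 2027-06-23): 23 out of 366
Tax = £2,209,000 × 3.95% × 23/366 = £5,483.2691

£5,483.27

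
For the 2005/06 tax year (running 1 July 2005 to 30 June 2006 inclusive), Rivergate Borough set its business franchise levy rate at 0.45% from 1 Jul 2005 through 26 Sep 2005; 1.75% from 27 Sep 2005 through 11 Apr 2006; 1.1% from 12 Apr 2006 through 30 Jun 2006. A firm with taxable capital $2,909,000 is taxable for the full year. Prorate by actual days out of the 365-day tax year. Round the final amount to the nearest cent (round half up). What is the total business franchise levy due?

$37,645.65

1 Jul – 26 Sep 2005: 88 days at 0.45% → $2,909,000 × 0.45% × 88/365 = $3,156.0658
27 Sep 2005 – 11 Apr 2006: 197 days at 1.75% → $2,909,000 × 1.75% × 197/365 = $27,476.1027
12 Apr – 30 Jun 2006: 80 days at 1.1% → $2,909,000 × 1.1% × 80/365 = $7,013.4795
Total = $37,645.6479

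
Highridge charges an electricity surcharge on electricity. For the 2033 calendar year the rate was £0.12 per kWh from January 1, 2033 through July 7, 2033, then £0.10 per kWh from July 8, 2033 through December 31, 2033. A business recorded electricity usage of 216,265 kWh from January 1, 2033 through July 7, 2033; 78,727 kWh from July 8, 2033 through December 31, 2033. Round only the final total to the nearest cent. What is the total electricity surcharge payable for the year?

£33824.50

January 1 – July 7, 2033: 216,265 kWh at £0.12/kWh → £25951.80
July 8 – December 31, 2033: 78,727 kWh at £0.10/kWh → £7872.70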